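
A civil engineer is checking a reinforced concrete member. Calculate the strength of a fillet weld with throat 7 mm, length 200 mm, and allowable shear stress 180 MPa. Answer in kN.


Strength = throat * length * allowable stress
= 7 * 200 * 180 N
= 252000 N
= 252.0 kN

252.0 kN


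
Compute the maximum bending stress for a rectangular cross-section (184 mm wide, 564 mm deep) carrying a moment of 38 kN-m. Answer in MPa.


I = b * h^3 / 12 = 184 * 564^3 / 12 = 2750894208.0 mm^4
y = h / 2 = 564 / 2 = 282.0 mm
M = 38 kN-m = 38000000.0 N-mm
sigma = M * y / I = 38000000.0 * 282.0 / 2750894208.0
= 3.9 MPa

3.9 MPa


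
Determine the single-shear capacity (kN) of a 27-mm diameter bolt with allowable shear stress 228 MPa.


A = pi * d^2 / 4 = pi * 27^2 / 4 = 572.5553 mm^2
V = f_v * A / 1000 = 228 * 572.5553 / 1000
= 130.5426 kN

130.5426 kN


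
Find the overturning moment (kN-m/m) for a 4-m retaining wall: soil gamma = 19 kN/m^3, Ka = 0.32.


Pa = 0.5 * Ka * gamma * H^2
= 0.5 * 0.32 * 19 * 4^2
= 48.64 kN/m
Arm = H / 3 = 4 / 3 = 1.3333 m
Mo = Pa * arm = Pa * H / 3 = 48.64 * 4 / 3 = 64.8533 kN-m/m

64.8533 kN-m/m


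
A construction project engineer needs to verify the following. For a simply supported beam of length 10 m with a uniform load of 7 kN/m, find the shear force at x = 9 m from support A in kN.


R_A = w * L / 2 = 7 * 10 / 2 = 35.0 kN
V(x) = R_A - w * x = 35.0 - 7 * 9
= -28.0 kN

-28.0 kN


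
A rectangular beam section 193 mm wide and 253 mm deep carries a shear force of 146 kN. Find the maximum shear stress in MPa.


A = b * h = 193 * 253 = 48829 mm^2
V = 146 kN = 146000.0 N
tau_max = 1.5 * V / A = 1.5 * 146000.0 / 48829
= 4.485 MPa

4.485 MPa


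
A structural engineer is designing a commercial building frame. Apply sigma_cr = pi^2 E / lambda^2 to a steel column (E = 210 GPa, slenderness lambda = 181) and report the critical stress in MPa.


sigma_cr = pi^2 * E / lambda^2
= 9.8696 * 210000.0 / 181^2
= 9.8696 * 210000.0 / 32761
= 63.2648 MPa

63.2648 MPa


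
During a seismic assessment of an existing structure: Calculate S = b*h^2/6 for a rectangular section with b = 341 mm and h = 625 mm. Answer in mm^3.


S = b * h^2 / 6
= 341 * 625^2 / 6
= 341 * 390625 / 6
= 22200520.83 mm^3

22200520.83 mm^3


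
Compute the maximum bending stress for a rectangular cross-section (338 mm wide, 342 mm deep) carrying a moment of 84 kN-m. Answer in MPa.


I = b * h^3 / 12 = 338 * 342^3 / 12 = 1126714212.0 mm^4
y = h / 2 = 342 / 2 = 171.0 mm
M = 84 kN-m = 84000000.0 N-mm
sigma = M * y / I = 84000000.0 * 171.0 / 1126714212.0
= 12.75 MPa

12.75 MPa


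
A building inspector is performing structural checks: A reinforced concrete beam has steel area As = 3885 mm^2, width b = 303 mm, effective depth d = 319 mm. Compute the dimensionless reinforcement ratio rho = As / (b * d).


rho = As / (b * d)
= 3885 / (303 * 319)
= 3885 / 96657
= 0.040194 (dimensionless)

0.040194 (dimensionless)


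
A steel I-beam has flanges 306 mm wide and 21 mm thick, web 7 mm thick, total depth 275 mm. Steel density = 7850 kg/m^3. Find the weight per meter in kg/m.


A_flanges = 2 * 306 * 21 = 12852 mm^2
A_web = (275 - 2 * 21) * 7 = 1631 mm^2
A_total = 12852 + 1631 = 14483 mm^2 = 0.014483 m^2
Weight = rho * A = 7850 * 0.014483 = 113.6916 kg/m

113.6916 kg/m


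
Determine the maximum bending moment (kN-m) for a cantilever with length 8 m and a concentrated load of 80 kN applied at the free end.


For a cantilever with a point load at the free end:
M_max = P * L = 80 * 8 = 640 kN-m

640 kN-m


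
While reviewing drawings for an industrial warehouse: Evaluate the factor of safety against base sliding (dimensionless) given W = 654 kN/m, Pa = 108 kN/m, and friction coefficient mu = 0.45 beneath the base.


Resisting force = mu * W = 0.45 * 654 = 294.3 kN/m
FOS = Resisting / Driving = 294.3 / 108
= 2.725 (dimensionless)

2.725 (dimensionless)


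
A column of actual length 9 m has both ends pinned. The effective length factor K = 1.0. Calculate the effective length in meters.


L_eff = K * L
= 1.0 * 9
= 9.0 m

9.0 m


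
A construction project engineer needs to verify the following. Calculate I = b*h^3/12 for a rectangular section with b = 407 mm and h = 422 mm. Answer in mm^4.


I = b * h^3 / 12
= 407 * 422^3 / 12
= 407 * 75151448 / 12
= 2548886611.33 mm^4

2548886611.33 mm^4


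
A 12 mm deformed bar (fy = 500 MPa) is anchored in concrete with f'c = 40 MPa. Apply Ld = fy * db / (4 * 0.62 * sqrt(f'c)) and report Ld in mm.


Ld = (fy * db) / (4 * 0.62 * sqrt(f'c))
= (500 * 12) / (4 * 0.62 * sqrt(40))
= 6000 / 15.6849
= 382.53 mm

382.53 mm


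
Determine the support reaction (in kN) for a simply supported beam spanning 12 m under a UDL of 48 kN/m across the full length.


Total load = w * L = 48 * 12 = 576 kN
By symmetry, each reaction R = total / 2 = 576 / 2 = 288.0 kN

288.0 kN


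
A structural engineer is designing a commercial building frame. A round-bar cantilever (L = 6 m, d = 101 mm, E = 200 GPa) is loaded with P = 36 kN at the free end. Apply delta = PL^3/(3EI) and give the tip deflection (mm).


I = pi * d^4 / 64 = pi * 101^4 / 64 = 5108052.99 mm^4
L = 6000.0 mm, P = 36000.0 N, E = 200000.0 MPa
delta = P * L^3 / (3 * E * I)
= 36000.0 * 6000.0^3 / (3 * 200000.0 * 5108052.99)
= 2537.1702 mm

2537.1702 mm


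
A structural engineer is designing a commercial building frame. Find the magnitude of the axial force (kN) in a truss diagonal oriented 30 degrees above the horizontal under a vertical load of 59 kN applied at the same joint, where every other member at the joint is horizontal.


At the joint, only the diagonal has a vertical component, so vertical equilibrium gives:
F * sin(30) = 59
F = 59 / sin(30)
= 59 / 0.5
= 118.0 kN

118.0 kN


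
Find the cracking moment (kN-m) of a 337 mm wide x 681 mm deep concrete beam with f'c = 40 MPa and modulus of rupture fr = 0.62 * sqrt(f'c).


fr = 0.62 * sqrt(40) = 0.62 * 6.3246 = 3.9212 MPa
I = 337 * 681^3 / 12 = 8869313184.75 mm^4
y_t = 340.5 mm
M_cr = fr * I / y_t = 3.9212 * 8869313184.75 / 340.5 N-mm
= 102.1397 kN-m

102.1397 kN-m


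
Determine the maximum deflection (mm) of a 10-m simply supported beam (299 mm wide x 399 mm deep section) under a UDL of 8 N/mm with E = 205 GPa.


I = 299 * 399^3 / 12 = 1582736541.75 mm^4
L = 10000.0 mm, w = 8 N/mm, E = 205000.0 MPa
delta = 5 * w * L^4 / (384 * E * I)
= 5 * 8 * 10000.0^4 / (384 * 205000.0 * 1582736541.75)
= 3.2105 mm

3.2105 mm


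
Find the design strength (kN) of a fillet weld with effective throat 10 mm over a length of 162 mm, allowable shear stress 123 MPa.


Strength = throat * length * allowable stress
= 10 * 162 * 123 N
= 199260 N
= 199.26 kN

199.26 kN


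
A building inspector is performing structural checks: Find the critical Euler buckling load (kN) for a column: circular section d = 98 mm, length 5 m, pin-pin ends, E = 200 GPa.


I = pi * d^4 / 64 = 4527664.12 mm^4
L = 5000.0 mm
P_cr = pi^2 * E * I / L^2
= 9.8696 * 200000.0 * 4527664.12 / 5000.0^2
= 357490.03 N = 357.49 kN

357.49 kN


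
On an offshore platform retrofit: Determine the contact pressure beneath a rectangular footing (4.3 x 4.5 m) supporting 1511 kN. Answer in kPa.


A = 4.3 * 4.5 = 19.35 m^2
q = P / A = 1511 / 19.35
= 78.0879 kPa

78.0879 kPa


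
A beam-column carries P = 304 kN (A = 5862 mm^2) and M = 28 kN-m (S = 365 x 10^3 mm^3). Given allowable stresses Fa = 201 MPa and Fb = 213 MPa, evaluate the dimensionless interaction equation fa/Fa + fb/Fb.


f_a = P / A = 304000.0 / 5862 = 51.8594 MPa
f_b = M / S = 28000000.0 / 365000.0 = 76.7123 MPa
Ratio = f_a / Fa + f_b / Fb
= 51.8594 / 201 + 76.7123 / 213
= 0.6182 (dimensionless)

0.6182 (dimensionless)


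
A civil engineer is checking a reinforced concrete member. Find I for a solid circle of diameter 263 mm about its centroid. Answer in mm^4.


r = d / 2 = 263 / 2 = 131.5 mm
I = pi * r^4 / 4 = pi * 131.5^4 / 4
= 234851258.98 mm^4

234851258.98 mm^4


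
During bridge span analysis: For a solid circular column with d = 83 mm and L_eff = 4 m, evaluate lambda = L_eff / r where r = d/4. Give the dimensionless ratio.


Radius of gyration r = d / 4 = 83 / 4 = 20.75 mm
L_eff = 4000.0 mm
Slenderness ratio = L / r = 4000.0 / 20.75 = 192.77 (dimensionless)

192.77 (dimensionless)


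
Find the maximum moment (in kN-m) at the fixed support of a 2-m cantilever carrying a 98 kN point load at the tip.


For a cantilever with a point load at the free end:
M_max = P * L = 98 * 2 = 196 kN-m

196 kN-m


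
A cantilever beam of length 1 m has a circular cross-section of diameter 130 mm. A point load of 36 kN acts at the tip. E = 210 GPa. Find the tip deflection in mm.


I = pi * d^4 / 64 = pi * 130^4 / 64 = 14019848.09 mm^4
L = 1000.0 mm, P = 36000.0 N, E = 210000.0 MPa
delta = P * L^3 / (3 * E * I)
= 36000.0 * 1000.0^3 / (3 * 210000.0 * 14019848.09)
= 4.0759 mm

4.0759 mm


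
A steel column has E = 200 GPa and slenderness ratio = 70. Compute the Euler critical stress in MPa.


sigma_cr = pi^2 * E / lambda^2
= 9.8696 * 200000.0 / 70^2
= 9.8696 * 200000.0 / 4900
= 402.841 MPa

402.841 MPa


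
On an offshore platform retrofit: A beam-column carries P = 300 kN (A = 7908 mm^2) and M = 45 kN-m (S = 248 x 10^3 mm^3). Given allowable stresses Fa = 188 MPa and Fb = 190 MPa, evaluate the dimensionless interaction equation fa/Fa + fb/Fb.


f_a = P / A = 300000.0 / 7908 = 37.9363 MPa
f_b = M / S = 45000000.0 / 248000.0 = 181.4516 MPa
Ratio = f_a / Fa + f_b / Fb
= 37.9363 / 188 + 181.4516 / 190
= 1.1568 (dimensionless)

1.1568 (dimensionless)


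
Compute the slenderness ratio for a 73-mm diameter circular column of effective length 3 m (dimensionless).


Radius of gyration r = d / 4 = 73 / 4 = 18.25 mm
L_eff = 3000.0 mm
Slenderness ratio = L / r = 3000.0 / 18.25 = 164.38 (dimensionless)

164.38 (dimensionless)


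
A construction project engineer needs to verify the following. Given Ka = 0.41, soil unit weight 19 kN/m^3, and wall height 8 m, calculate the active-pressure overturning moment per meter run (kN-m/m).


Pa = 0.5 * Ka * gamma * H^2
= 0.5 * 0.41 * 19 * 8^2
= 249.28 kN/m
Arm = H / 3 = 8 / 3 = 2.6667 m
Mo = Pa * arm = Pa * H / 3 = 249.28 * 8 / 3 = 664.7467 kN-m/m

664.7467 kN-m/m


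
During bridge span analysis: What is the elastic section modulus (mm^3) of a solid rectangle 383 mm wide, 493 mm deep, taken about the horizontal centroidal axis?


S = b * h^2 / 6
= 383 * 493^2 / 6
= 383 * 243049 / 6
= 15514627.83 mm^3

15514627.83 mm^3


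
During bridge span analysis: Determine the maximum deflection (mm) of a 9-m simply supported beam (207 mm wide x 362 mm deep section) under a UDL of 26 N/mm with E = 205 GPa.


I = 207 * 362^3 / 12 = 818304258.0 mm^4
L = 9000.0 mm, w = 26 N/mm, E = 205000.0 MPa
delta = 5 * w * L^4 / (384 * E * I)
= 5 * 26 * 9000.0^4 / (384 * 205000.0 * 818304258.0)
= 13.2408 mm

13.2408 mm


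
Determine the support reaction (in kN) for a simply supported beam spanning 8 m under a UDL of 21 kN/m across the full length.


Total load = w * L = 21 * 8 = 168 kN
By symmetry, each reaction R = total / 2 = 168 / 2 = 84.0 kN

84.0 kN


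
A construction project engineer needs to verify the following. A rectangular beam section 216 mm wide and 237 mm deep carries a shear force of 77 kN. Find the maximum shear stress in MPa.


A = b * h = 216 * 237 = 51192 mm^2
V = 77 kN = 77000.0 N
tau_max = 1.5 * V / A = 1.5 * 77000.0 / 51192
= 2.2562 MPa

2.2562 MPa


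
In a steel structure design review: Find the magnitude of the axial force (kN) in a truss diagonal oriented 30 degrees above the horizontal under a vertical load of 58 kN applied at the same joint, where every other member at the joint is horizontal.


At the joint, only the diagonal has a vertical component, so vertical equilibrium gives:
F * sin(30) = 58
F = 58 / sin(30)
= 58 / 0.5
= 116.0 kN

116.0 kN


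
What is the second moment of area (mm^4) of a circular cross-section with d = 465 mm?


r = d / 2 = 465 / 2 = 232.5 mm
I = pi * r^4 / 4 = pi * 232.5^4 / 4
= 2294994823.36 mm^4

2294994823.36 mm^4


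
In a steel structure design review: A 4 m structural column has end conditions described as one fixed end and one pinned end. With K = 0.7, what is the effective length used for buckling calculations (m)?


L_eff = K * L
= 0.7 * 4
= 2.8 m

2.8 m


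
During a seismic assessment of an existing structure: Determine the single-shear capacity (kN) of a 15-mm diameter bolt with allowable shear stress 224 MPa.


A = pi * d^2 / 4 = pi * 15^2 / 4 = 176.7146 mm^2
V = f_v * A / 1000 = 224 * 176.7146 / 1000
= 39.5841 kN

39.5841 kN


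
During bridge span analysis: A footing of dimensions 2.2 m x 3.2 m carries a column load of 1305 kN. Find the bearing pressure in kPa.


A = 2.2 * 3.2 = 7.04 m^2
q = P / A = 1305 / 7.04
= 185.3693 kPa

185.3693 kPa


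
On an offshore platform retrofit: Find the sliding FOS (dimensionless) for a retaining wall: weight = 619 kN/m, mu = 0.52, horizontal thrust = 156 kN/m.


Resisting force = mu * W = 0.52 * 619 = 321.88 kN/m
FOS = Resisting / Driving = 321.88 / 156
= 2.0633 (dimensionless)

2.0633 (dimensionless)


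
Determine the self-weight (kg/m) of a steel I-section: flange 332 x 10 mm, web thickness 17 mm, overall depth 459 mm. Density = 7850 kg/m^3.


A_flanges = 2 * 332 * 10 = 6640 mm^2
A_web = (459 - 2 * 10) * 17 = 7463 mm^2
A_total = 6640 + 7463 = 14103 mm^2 = 0.014103 m^2
Weight = rho * A = 7850 * 0.014103 = 110.7086 kg/m

110.7086 kg/m


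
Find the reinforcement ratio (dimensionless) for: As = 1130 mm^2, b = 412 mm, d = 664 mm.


rho = As / (b * d)
= 1130 / (412 * 664)
= 1130 / 273568
= 0.004131 (dimensionless)

0.004131 (dimensionless)


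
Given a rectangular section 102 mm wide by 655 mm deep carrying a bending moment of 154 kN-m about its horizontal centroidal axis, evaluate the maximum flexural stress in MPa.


I = b * h^3 / 12 = 102 * 655^3 / 12 = 2388596687.5 mm^4
y = h / 2 = 655 / 2 = 327.5 mm
M = 154 kN-m = 154000000.0 N-mm
sigma = M * y / I = 154000000.0 * 327.5 / 2388596687.5
= 21.11 MPa

21.11 MPa


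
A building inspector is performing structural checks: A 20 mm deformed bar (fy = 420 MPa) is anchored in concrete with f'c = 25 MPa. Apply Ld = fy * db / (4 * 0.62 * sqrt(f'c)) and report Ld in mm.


Ld = (fy * db) / (4 * 0.62 * sqrt(f'c))
= (420 * 20) / (4 * 0.62 * sqrt(25))
= 8400 / 12.4
= 677.42 mm

677.42 mm


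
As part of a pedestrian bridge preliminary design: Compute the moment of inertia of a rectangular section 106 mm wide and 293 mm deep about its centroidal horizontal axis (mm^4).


I = b * h^3 / 12
= 106 * 293^3 / 12
= 106 * 25153757 / 12
= 222191520.17 mm^4

222191520.17 mm^4


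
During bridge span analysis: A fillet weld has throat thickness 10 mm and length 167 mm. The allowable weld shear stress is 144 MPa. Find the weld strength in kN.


Strength = throat * length * allowable stress
= 10 * 167 * 144 N
= 240480 N
= 240.48 kN

240.48 kN


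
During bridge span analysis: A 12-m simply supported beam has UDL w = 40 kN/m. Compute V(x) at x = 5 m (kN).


R_A = w * L / 2 = 40 * 12 / 2 = 240.0 kN
V(x) = R_A - w * x = 240.0 - 40 * 5
= 40.0 kN

40.0 kN


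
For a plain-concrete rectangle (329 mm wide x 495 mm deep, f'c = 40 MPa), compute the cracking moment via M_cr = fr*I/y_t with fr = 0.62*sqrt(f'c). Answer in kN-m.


fr = 0.62 * sqrt(40) = 0.62 * 6.3246 = 3.9212 MPa
I = 329 * 495^3 / 12 = 3325295531.25 mm^4
y_t = 247.5 mm
M_cr = fr * I / y_t = 3.9212 * 3325295531.25 / 247.5 N-mm
= 52.6838 kN-m

52.6838 kN-m


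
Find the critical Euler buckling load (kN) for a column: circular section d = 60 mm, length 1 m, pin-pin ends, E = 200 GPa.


I = pi * d^4 / 64 = 636172.51 mm^4
L = 1000.0 mm
P_cr = pi^2 * E * I / L^2
= 9.8696 * 200000.0 * 636172.51 / 1000.0^2
= 1255754.21 N = 1255.7542 kN

1255.7542 kN


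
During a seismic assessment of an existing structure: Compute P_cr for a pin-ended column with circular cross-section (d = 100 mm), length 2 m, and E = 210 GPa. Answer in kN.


I = pi * d^4 / 64 = 4908738.52 mm^4
L = 2000.0 mm
P_cr = pi^2 * E * I / L^2
= 9.8696 * 210000.0 * 4908738.52 / 2000.0^2
= 2543483.63 N = 2543.4836 kN

2543.4836 kN


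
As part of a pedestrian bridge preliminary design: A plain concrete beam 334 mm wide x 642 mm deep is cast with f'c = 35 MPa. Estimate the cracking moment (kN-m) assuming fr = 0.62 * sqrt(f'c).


fr = 0.62 * sqrt(35) = 0.62 * 5.9161 = 3.668 MPa
I = 334 * 642^3 / 12 = 7364958516.0 mm^4
y_t = 321.0 mm
M_cr = fr * I / y_t = 3.668 * 7364958516.0 / 321.0 N-mm
= 84.1571 kN-m

84.1571 kN-m


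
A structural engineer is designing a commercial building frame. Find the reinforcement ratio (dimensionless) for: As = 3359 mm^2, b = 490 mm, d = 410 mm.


rho = As / (b * d)
= 3359 / (490 * 410)
= 3359 / 200900
= 0.01672 (dimensionless)

0.01672 (dimensionless)


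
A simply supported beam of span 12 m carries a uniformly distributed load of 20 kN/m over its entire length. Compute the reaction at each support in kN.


Total load = w * L = 20 * 12 = 240 kN
By symmetry, each reaction R = total / 2 = 240 / 2 = 120.0 kN

120.0 kN


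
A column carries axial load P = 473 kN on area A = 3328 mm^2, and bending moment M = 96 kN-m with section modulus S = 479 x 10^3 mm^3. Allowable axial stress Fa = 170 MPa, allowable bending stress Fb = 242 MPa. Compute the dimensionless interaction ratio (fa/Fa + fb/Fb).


f_a = P / A = 473000.0 / 3328 = 142.1274 MPa
f_b = M / S = 96000000.0 / 479000.0 = 200.4175 MPa
Ratio = f_a / Fa + f_b / Fb
= 142.1274 / 170 + 200.4175 / 242
= 1.6642 (dimensionless)

1.6642 (dimensionless)


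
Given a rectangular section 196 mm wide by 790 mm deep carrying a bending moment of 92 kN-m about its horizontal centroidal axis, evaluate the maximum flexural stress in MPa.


I = b * h^3 / 12 = 196 * 790^3 / 12 = 8052970333.33 mm^4
y = h / 2 = 790 / 2 = 395.0 mm
M = 92 kN-m = 92000000.0 N-mm
sigma = M * y / I = 92000000.0 * 395.0 / 8052970333.33
= 4.51 MPa

4.51 MPa


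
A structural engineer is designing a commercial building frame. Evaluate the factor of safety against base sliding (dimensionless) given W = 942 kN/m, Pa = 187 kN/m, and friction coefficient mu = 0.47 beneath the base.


Resisting force = mu * W = 0.47 * 942 = 442.74 kN/m
FOS = Resisting / Driving = 442.74 / 187
= 2.3676 (dimensionless)

2.3676 (dimensionless)


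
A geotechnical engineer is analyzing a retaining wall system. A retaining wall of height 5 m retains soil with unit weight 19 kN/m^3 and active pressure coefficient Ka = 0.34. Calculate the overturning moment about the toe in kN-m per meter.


Pa = 0.5 * Ka * gamma * H^2
= 0.5 * 0.34 * 19 * 5^2
= 80.75 kN/m
Arm = H / 3 = 5 / 3 = 1.6667 m
Mo = Pa * arm = Pa * H / 3 = 80.75 * 5 / 3 = 134.5833 kN-m/m

134.5833 kN-m/m


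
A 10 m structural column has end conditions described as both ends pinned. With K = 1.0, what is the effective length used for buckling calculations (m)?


L_eff = K * L
= 1.0 * 10
= 10.0 m

10.0 m


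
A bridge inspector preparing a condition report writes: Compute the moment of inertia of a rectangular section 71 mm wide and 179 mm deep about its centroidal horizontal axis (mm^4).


I = b * h^3 / 12
= 71 * 179^3 / 12
= 71 * 5735339 / 12
= 33934089.08 mm^4

33934089.08 mm^4


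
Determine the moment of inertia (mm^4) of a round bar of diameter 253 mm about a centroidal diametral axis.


r = d / 2 = 253 / 2 = 126.5 mm
I = pi * r^4 / 4 = pi * 126.5^4 / 4
= 201118482.47 mm^4

201118482.47 mm^4


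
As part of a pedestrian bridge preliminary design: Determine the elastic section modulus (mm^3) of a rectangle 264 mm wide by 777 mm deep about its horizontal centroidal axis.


S = b * h^2 / 6
= 264 * 777^2 / 6
= 264 * 603729 / 6
= 26564076.0 mm^3

26564076.0 mm^3


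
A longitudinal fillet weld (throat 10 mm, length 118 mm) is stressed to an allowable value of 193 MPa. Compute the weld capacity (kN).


Strength = throat * length * allowable stress
= 10 * 118 * 193 N
= 227740 N
= 227.74 kN

227.74 kN


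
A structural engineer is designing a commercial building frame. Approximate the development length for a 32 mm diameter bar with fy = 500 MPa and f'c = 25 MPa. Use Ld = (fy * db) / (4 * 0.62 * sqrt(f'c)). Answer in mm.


Ld = (fy * db) / (4 * 0.62 * sqrt(f'c))
= (500 * 32) / (4 * 0.62 * sqrt(25))
= 16000 / 12.4
= 1290.32 mm

1290.32 mm


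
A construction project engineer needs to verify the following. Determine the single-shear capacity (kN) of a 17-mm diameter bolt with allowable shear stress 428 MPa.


A = pi * d^2 / 4 = pi * 17^2 / 4 = 226.9801 mm^2
V = f_v * A / 1000 = 428 * 226.9801 / 1000
= 97.1475 kN

97.1475 kN


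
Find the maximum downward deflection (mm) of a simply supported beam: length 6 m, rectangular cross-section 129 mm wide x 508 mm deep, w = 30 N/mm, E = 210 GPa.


I = 129 * 508^3 / 12 = 1409287504.0 mm^4
L = 6000.0 mm, w = 30 N/mm, E = 210000.0 MPa
delta = 5 * w * L^4 / (384 * E * I)
= 5 * 30 * 6000.0^4 / (384 * 210000.0 * 1409287504.0)
= 1.7106 mm

1.7106 mm


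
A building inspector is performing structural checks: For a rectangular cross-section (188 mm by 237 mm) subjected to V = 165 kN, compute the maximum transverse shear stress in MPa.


A = b * h = 188 * 237 = 44556 mm^2
V = 165 kN = 165000.0 N
tau_max = 1.5 * V / A = 1.5 * 165000.0 / 44556
= 5.5548 MPa

5.5548 MPa


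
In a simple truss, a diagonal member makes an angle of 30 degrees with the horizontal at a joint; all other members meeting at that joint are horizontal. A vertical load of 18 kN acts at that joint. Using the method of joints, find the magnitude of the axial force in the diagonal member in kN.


At the joint, only the diagonal has a vertical component, so vertical equilibrium gives:
F * sin(30) = 18
F = 18 / sin(30)
= 18 / 0.5
= 36.0 kN

36.0 kN


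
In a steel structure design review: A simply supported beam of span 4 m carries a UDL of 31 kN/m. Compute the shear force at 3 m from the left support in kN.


R_A = w * L / 2 = 31 * 4 / 2 = 62.0 kN
V(x) = R_A - w * x = 62.0 - 31 * 3
= -31.0 kN

-31.0 kN


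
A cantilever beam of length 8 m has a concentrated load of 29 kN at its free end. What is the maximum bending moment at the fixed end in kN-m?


For a cantilever with a point load at the free end:
M_max = P * L = 29 * 8 = 232 kN-m

232 kN-m


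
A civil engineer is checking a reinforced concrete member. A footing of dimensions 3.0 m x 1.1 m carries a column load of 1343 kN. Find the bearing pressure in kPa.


A = 3.0 * 1.1 = 3.3 m^2
q = P / A = 1343 / 3.3
= 406.9697 kPa

406.9697 kPa


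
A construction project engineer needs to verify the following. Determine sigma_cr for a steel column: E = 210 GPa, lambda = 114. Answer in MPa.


sigma_cr = pi^2 * E / lambda^2
= 9.8696 * 210000.0 / 114^2
= 9.8696 * 210000.0 / 12996
= 159.4811 MPa

159.4811 MPa


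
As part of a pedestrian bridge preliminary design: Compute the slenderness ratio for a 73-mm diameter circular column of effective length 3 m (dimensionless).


Radius of gyration r = d / 4 = 73 / 4 = 18.25 mm
L_eff = 3000.0 mm
Slenderness ratio = L / r = 3000.0 / 18.25 = 164.38 (dimensionless)

164.38 (dimensionless)


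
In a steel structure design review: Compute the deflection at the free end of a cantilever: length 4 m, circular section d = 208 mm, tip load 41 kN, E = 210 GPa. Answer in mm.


I = pi * d^4 / 64 = pi * 208^4 / 64 = 91880476.45 mm^4
L = 4000.0 mm, P = 41000.0 N, E = 210000.0 MPa
delta = P * L^3 / (3 * E * I)
= 41000.0 * 4000.0^3 / (3 * 210000.0 * 91880476.45)
= 45.3315 mm

45.3315 mm


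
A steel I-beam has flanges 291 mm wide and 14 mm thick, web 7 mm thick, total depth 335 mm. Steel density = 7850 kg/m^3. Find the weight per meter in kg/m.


A_flanges = 2 * 291 * 14 = 8148 mm^2
A_web = (335 - 2 * 14) * 7 = 2149 mm^2
A_total = 8148 + 2149 = 10297 mm^2 = 0.010297 m^2
Weight = rho * A = 7850 * 0.010297 = 80.8315 kg/m

80.8315 kg/m


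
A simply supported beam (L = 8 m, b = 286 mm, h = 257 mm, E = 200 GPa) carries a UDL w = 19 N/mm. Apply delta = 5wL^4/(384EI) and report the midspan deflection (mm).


I = 286 * 257^3 / 12 = 404561133.17 mm^4
L = 8000.0 mm, w = 19 N/mm, E = 200000.0 MPa
delta = 5 * w * L^4 / (384 * E * I)
= 5 * 19 * 8000.0^4 / (384 * 200000.0 * 404561133.17)
= 12.5239 mm

12.5239 mm


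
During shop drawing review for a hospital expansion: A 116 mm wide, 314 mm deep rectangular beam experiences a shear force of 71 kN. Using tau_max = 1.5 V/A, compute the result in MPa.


A = b * h = 116 * 314 = 36424 mm^2
V = 71 kN = 71000.0 N
tau_max = 1.5 * V / A = 1.5 * 71000.0 / 36424
= 2.9239 MPa

2.9239 MPa


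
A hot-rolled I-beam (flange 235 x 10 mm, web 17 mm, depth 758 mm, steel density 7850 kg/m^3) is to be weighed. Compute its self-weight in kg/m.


A_flanges = 2 * 235 * 10 = 4700 mm^2
A_web = (758 - 2 * 10) * 17 = 12546 mm^2
A_total = 4700 + 12546 = 17246 mm^2 = 0.017246 m^2
Weight = rho * A = 7850 * 0.017246 = 135.3811 kg/m

135.3811 kg/m


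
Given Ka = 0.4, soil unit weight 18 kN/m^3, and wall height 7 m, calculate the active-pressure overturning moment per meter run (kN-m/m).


Pa = 0.5 * Ka * gamma * H^2
= 0.5 * 0.4 * 18 * 7^2
= 176.4 kN/m
Arm = H / 3 = 7 / 3 = 2.3333 m
Mo = Pa * arm = Pa * H / 3 = 176.4 * 7 / 3 = 411.6 kN-m/m

411.6 kN-m/m


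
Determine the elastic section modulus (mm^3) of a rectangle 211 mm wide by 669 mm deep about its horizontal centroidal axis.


S = b * h^2 / 6
= 211 * 669^2 / 6
= 211 * 447561 / 6
= 15739228.5 mm^3

15739228.5 mm^3


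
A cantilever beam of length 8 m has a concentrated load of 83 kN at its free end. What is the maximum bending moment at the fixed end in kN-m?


For a cantilever with a point load at the free end:
M_max = P * L = 83 * 8 = 664 kN-m

664 kN-m


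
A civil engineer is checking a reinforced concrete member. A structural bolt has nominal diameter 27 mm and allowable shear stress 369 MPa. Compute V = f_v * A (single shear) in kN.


A = pi * d^2 / 4 = pi * 27^2 / 4 = 572.5553 mm^2
V = f_v * A / 1000 = 369 * 572.5553 / 1000
= 211.2729 kN

211.2729 kN


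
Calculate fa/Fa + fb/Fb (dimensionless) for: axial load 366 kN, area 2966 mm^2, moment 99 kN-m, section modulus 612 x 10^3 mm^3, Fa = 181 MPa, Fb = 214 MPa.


f_a = P / A = 366000.0 / 2966 = 123.3985 MPa
f_b = M / S = 99000000.0 / 612000.0 = 161.7647 MPa
Ratio = f_a / Fa + f_b / Fb
= 123.3985 / 181 + 161.7647 / 214
= 1.4377 (dimensionless)

1.4377 (dimensionless)


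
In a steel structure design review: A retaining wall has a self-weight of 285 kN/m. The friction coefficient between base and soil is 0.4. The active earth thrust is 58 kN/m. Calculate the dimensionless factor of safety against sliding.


Resisting force = mu * W = 0.4 * 285 = 114.0 kN/m
FOS = Resisting / Driving = 114.0 / 58
= 1.9655 (dimensionless)

1.9655 (dimensionless)


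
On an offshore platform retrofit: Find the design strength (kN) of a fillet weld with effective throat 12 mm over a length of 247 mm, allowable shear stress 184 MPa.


Strength = throat * length * allowable stress
= 12 * 247 * 184 N
= 545376 N
= 545.38 kN

545.38 kN


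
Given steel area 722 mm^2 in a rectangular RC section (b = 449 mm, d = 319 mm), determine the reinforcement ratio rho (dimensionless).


rho = As / (b * d)
= 722 / (449 * 319)
= 722 / 143231
= 0.005041 (dimensionless)

0.005041 (dimensionless)


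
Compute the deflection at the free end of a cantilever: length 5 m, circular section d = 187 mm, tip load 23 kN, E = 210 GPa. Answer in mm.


I = pi * d^4 / 64 = pi * 187^4 / 64 = 60025574.43 mm^4
L = 5000.0 mm, P = 23000.0 N, E = 210000.0 MPa
delta = P * L^3 / (3 * E * I)
= 23000.0 * 5000.0^3 / (3 * 210000.0 * 60025574.43)
= 76.0258 mm

76.0258 mm


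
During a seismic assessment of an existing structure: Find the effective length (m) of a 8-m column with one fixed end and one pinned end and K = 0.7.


L_eff = K * L
= 0.7 * 8
= 5.6 m

5.6 m


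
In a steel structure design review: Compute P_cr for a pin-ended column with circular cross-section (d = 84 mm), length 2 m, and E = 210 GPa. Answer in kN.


I = pi * d^4 / 64 = 2443920.32 mm^4
L = 2000.0 mm
P_cr = pi^2 * E * I / L^2
= 9.8696 * 210000.0 * 2443920.32 / 2000.0^2
= 1266327.66 N = 1266.3277 kN

1266.3277 kN


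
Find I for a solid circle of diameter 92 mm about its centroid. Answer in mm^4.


r = d / 2 = 92 / 2 = 46.0 mm
I = pi * r^4 / 4 = pi * 46.0^4 / 4
= 3516585.72 mm^4

3516585.72 mm^4


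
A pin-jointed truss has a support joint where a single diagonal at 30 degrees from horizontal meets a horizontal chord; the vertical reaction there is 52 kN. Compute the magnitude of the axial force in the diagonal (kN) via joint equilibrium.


At the joint, only the diagonal has a vertical component, so vertical equilibrium gives:
F * sin(30) = 52
F = 52 / sin(30)
= 52 / 0.5
= 104.0 kN

104.0 kN


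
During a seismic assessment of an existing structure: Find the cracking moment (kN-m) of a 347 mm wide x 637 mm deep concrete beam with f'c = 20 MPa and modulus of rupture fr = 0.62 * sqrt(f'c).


fr = 0.62 * sqrt(20) = 0.62 * 4.4721 = 2.7727 MPa
I = 347 * 637^3 / 12 = 7474231165.92 mm^4
y_t = 318.5 mm
M_cr = fr * I / y_t = 2.7727 * 7474231165.92 / 318.5 N-mm
= 65.0674 kN-m

65.0674 kN-m


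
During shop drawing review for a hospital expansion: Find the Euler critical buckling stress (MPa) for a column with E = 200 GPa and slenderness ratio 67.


sigma_cr = pi^2 * E / lambda^2
= 9.8696 * 200000.0 / 67^2
= 9.8696 * 200000.0 / 4489
= 439.724 MPa

439.724 MPa


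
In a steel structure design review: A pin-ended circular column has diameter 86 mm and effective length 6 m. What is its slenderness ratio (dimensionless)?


Radius of gyration r = d / 4 = 86 / 4 = 21.5 mm
L_eff = 6000.0 mm
Slenderness ratio = L / r = 6000.0 / 21.5 = 279.07 (dimensionless)

279.07 (dimensionless)


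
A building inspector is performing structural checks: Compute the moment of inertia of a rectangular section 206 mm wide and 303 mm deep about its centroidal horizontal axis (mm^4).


I = b * h^3 / 12
= 206 * 303^3 / 12
= 206 * 27818127 / 12
= 477544513.5 mm^4

477544513.5 mm^4


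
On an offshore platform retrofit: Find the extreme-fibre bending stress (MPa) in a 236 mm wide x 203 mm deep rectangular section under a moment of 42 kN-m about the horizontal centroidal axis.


I = b * h^3 / 12 = 236 * 203^3 / 12 = 164520064.33 mm^4
y = h / 2 = 203 / 2 = 101.5 mm
M = 42 kN-m = 42000000.0 N-mm
sigma = M * y / I = 42000000.0 * 101.5 / 164520064.33
= 25.91 MPa

25.91 MPa


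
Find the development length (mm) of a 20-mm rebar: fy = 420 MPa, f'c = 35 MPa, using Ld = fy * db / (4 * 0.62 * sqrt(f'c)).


Ld = (fy * db) / (4 * 0.62 * sqrt(f'c))
= (420 * 20) / (4 * 0.62 * sqrt(35))
= 8400 / 14.6719
= 572.52 mm

572.52 mm


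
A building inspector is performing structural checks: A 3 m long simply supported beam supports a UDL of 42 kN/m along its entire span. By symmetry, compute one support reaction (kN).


Total load = w * L = 42 * 3 = 126 kN
By symmetry, each reaction R = total / 2 = 126 / 2 = 63.0 kN

63.0 kN


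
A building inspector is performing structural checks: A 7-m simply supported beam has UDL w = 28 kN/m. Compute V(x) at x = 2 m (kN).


R_A = w * L / 2 = 28 * 7 / 2 = 98.0 kN
V(x) = R_A - w * x = 98.0 - 28 * 2
= 42.0 kN

42.0 kN


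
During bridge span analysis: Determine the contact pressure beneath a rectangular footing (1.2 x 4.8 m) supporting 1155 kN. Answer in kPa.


A = 1.2 * 4.8 = 5.76 m^2
q = P / A = 1155 / 5.76
= 200.5208 kPa

200.5208 kPa


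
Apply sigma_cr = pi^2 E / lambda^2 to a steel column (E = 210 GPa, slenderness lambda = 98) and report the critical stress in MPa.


sigma_cr = pi^2 * E / lambda^2
= 9.8696 * 210000.0 / 98^2
= 9.8696 * 210000.0 / 9604
= 215.8077 MPa

215.8077 MPa


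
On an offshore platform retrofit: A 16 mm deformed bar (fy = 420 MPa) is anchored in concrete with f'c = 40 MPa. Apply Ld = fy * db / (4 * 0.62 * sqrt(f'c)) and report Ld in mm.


Ld = (fy * db) / (4 * 0.62 * sqrt(f'c))
= (420 * 16) / (4 * 0.62 * sqrt(40))
= 6720 / 15.6849
= 428.44 mm

428.44 mm


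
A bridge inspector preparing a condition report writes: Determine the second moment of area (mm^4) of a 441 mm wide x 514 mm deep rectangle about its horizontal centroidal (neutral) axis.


I = b * h^3 / 12
= 441 * 514^3 / 12
= 441 * 135796744 / 12
= 4990530342.0 mm^4

4990530342.0 mm^4


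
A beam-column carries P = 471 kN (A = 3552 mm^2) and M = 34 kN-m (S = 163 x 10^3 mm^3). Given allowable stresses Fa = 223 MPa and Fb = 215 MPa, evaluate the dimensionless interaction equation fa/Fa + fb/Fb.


f_a = P / A = 471000.0 / 3552 = 132.6014 MPa
f_b = M / S = 34000000.0 / 163000.0 = 208.589 MPa
Ratio = f_a / Fa + f_b / Fb
= 132.6014 / 223 + 208.589 / 215
= 1.5648 (dimensionless)

1.5648 (dimensionless)


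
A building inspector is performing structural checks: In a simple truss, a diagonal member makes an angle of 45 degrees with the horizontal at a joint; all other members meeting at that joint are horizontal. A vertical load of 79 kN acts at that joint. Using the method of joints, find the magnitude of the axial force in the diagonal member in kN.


At the joint, only the diagonal has a vertical component, so vertical equilibrium gives:
F * sin(45) = 79
F = 79 / sin(45)
= 79 / 0.707107
= 111.72 kN

111.72 kN


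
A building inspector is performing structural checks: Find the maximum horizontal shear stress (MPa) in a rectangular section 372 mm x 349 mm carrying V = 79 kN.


A = b * h = 372 * 349 = 129828 mm^2
V = 79 kN = 79000.0 N
tau_max = 1.5 * V / A = 1.5 * 79000.0 / 129828
= 0.9127 MPa

0.9127 MPa


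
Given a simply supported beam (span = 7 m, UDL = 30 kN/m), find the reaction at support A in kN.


Total load = w * L = 30 * 7 = 210 kN
By symmetry, each reaction R = total / 2 = 210 / 2 = 105.0 kN

105.0 kN


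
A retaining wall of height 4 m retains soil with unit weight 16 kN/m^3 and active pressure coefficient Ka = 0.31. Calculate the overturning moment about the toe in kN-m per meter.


Pa = 0.5 * Ka * gamma * H^2
= 0.5 * 0.31 * 16 * 4^2
= 39.68 kN/m
Arm = H / 3 = 4 / 3 = 1.3333 m
Mo = Pa * arm = Pa * H / 3 = 39.68 * 4 / 3 = 52.9067 kN-m/m

52.9067 kN-m/m


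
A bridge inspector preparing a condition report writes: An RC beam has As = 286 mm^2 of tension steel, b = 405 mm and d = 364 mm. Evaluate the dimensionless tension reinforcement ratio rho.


rho = As / (b * d)
= 286 / (405 * 364)
= 286 / 147420
= 0.00194 (dimensionless)

0.00194 (dimensionless)


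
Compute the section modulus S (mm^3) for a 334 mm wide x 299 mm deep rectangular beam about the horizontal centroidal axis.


S = b * h^2 / 6
= 334 * 299^2 / 6
= 334 * 89401 / 6
= 4976655.67 mm^3

4976655.67 mm^3


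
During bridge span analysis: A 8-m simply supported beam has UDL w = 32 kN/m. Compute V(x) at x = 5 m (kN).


R_A = w * L / 2 = 32 * 8 / 2 = 128.0 kN
V(x) = R_A - w * x = 128.0 - 32 * 5
= -32.0 kN

-32.0 kN


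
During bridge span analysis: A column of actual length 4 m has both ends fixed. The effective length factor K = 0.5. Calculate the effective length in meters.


L_eff = K * L
= 0.5 * 4
= 2.0 m

2.0 m


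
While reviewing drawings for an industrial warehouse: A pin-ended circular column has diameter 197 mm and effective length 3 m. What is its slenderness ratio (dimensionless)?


Radius of gyration r = d / 4 = 197 / 4 = 49.25 mm
L_eff = 3000.0 mm
Slenderness ratio = L / r = 3000.0 / 49.25 = 60.91 (dimensionless)

60.91 (dimensionless)


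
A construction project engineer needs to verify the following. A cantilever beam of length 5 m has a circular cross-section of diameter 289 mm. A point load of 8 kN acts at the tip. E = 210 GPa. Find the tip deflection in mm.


I = pi * d^4 / 64 = pi * 289^4 / 64 = 342421692.65 mm^4
L = 5000.0 mm, P = 8000.0 N, E = 210000.0 MPa
delta = P * L^3 / (3 * E * I)
= 8000.0 * 5000.0^3 / (3 * 210000.0 * 342421692.65)
= 4.6355 mm

4.6355 mm


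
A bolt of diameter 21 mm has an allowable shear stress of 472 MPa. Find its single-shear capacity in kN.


A = pi * d^2 / 4 = pi * 21^2 / 4 = 346.3606 mm^2
V = f_v * A / 1000 = 472 * 346.3606 / 1000
= 163.4822 kN

163.4822 kN


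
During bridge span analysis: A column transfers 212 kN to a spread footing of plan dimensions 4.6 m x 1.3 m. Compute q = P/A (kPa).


A = 4.6 * 1.3 = 5.98 m^2
q = P / A = 212 / 5.98
= 35.4515 kPa

35.4515 kPa


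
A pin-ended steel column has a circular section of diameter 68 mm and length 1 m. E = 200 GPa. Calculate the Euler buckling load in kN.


I = pi * d^4 / 64 = 1049555.84 mm^4
L = 1000.0 mm
P_cr = pi^2 * E * I / L^2
= 9.8696 * 200000.0 * 1049555.84 / 1000.0^2
= 2071740.19 N = 2071.7402 kN

2071.7402 kN


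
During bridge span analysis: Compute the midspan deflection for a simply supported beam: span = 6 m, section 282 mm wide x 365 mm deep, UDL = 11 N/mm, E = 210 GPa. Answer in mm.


I = 282 * 365^3 / 12 = 1142737437.5 mm^4
L = 6000.0 mm, w = 11 N/mm, E = 210000.0 MPa
delta = 5 * w * L^4 / (384 * E * I)
= 5 * 11 * 6000.0^4 / (384 * 210000.0 * 1142737437.5)
= 0.7735 mm

0.7735 mm


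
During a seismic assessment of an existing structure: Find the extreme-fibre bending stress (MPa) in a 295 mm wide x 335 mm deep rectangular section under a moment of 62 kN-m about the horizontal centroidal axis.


I = b * h^3 / 12 = 295 * 335^3 / 12 = 924219635.42 mm^4
y = h / 2 = 335 / 2 = 167.5 mm
M = 62 kN-m = 62000000.0 N-mm
sigma = M * y / I = 62000000.0 * 167.5 / 924219635.42
= 11.24 MPa

11.24 MPa


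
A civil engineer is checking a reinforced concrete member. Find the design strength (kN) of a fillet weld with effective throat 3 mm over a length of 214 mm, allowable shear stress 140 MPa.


Strength = throat * length * allowable stress
= 3 * 214 * 140 N
= 89880 N
= 89.88 kN

89.88 kN


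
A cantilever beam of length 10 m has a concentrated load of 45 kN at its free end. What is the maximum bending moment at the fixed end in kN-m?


For a cantilever with a point load at the free end:
M_max = P * L = 45 * 10 = 450 kN-m

450 kN-m


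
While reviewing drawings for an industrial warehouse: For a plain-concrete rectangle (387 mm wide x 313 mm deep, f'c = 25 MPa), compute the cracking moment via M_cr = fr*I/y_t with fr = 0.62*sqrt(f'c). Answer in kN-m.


fr = 0.62 * sqrt(25) = 0.62 * 5.0 = 3.1 MPa
I = 387 * 313^3 / 12 = 988923578.25 mm^4
y_t = 156.5 mm
M_cr = fr * I / y_t = 3.1 * 988923578.25 / 156.5 N-mm
= 19.5889 kN-m

19.5889 kN-m


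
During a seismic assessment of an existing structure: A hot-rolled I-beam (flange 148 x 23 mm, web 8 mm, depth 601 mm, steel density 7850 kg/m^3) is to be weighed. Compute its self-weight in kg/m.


A_flanges = 2 * 148 * 23 = 6808 mm^2
A_web = (601 - 2 * 23) * 8 = 4440 mm^2
A_total = 6808 + 4440 = 11248 mm^2 = 0.011248 m^2
Weight = rho * A = 7850 * 0.011248 = 88.2968 kg/m

88.2968 kg/m


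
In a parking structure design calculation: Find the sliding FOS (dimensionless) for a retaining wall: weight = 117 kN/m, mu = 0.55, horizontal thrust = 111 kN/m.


Resisting force = mu * W = 0.55 * 117 = 64.35 kN/m
FOS = Resisting / Driving = 64.35 / 111
= 0.5797 (dimensionless)

0.5797 (dimensionless)


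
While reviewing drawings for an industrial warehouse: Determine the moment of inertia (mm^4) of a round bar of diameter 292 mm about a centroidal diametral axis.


r = d / 2 = 292 / 2 = 146.0 mm
I = pi * r^4 / 4 = pi * 146.0^4 / 4
= 356862821.2 mm^4

356862821.2 mm^4


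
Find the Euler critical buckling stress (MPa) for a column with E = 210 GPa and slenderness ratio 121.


sigma_cr = pi^2 * E / lambda^2
= 9.8696 * 210000.0 / 121^2
= 9.8696 * 210000.0 / 14641
= 141.5625 MPa

141.5625 MPa
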